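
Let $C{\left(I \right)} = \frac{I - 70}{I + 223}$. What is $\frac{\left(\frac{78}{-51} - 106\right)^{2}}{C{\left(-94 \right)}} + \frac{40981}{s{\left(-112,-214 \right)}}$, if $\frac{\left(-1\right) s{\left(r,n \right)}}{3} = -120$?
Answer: $- \frac{38310206371}{4265640} \approx -8981.1$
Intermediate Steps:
$s{\left(r,n \right)} = 360$ ($s{\left(r,n \right)} = \left(-3\right) \left(-120\right) = 360$)
$C{\left(I \right)} = \frac{-70 + I}{223 + I}$
$\frac{\left(\frac{78}{-51} - 106\right)^{2}}{C{\left(-94 \right)}} + \frac{40981}{s{\left(-112,-214 \right)}} = \frac{\left(\frac{78}{-51} - 106\right)^{2}}{\frac{1}{223 - 94} \left(-70 - 94\right)} + \frac{40981}{360} = \frac{\left(78 \left(- \frac{1}{51}\right) - 106\right)^{2}}{\frac{1}{129} \left(-164\right)} + 40981 \cdot \frac{1}{360} = \frac{\left(- \frac{26}{17} - 106\right)^{2}}{\frac{1}{129} \left(-164\right)} + \frac{40981}{360} = \frac{\left(- \frac{1828}{17}\right)^{2}}{- \frac{164}{129}} + \frac{40981}{360} = \frac{3341584}{289} \left(- \frac{129}{164}\right) + \frac{40981}{360} = - \frac{107766084}{11849} + \frac{40981}{360} = - \frac{38310206371}{4265640}$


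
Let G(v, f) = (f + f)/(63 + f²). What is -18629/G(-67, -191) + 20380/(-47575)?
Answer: 3238801393804/1817365 ≈ 1.7821e+6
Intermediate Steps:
G(v, f) = 2*f/(63 + f²) (G(v, f) = (2*f)/(63 + f²) = 2*f/(63 + f²))
-18629/G(-67, -191) + 20380/(-47575) = -18629/(2*(-191)/(63 + (-191)²)) + 20380/(-47575) = -18629/(2*(-191)/(63 + 36481)) + 20380*(-1/47575) = -18629/(2*(-191)/36544) - 4076/9515 = -18629/(2*(-191)*(1/36544)) - 4076/9515 = -18629/(-191/18272) - 4076/9515 = -18629*(-18272/191) - 4076/9515 = 340389088/191 - 4076/9515 = 3238801393804/1817365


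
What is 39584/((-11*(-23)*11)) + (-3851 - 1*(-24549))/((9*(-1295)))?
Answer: 403748986/32435865 ≈ 12.448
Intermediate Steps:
39584/((-11*(-23)*11)) + (-3851 - 1*(-24549))/((9*(-1295))) = 39584/((253*11)) + (-3851 + 24549)/(-11655) = 39584/2783 + 20698*(-1/11655) = 39584*(1/2783) - 20698/11655 = 39584/2783 - 20698/11655 = 403748986/32435865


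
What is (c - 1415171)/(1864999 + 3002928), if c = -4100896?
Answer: -239829/211649 ≈ -1.1331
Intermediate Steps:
(c - 1415171)/(1864999 + 3002928) = (-4100896 - 1415171)/(1864999 + 3002928) = -5516067/4867927 = -5516067*1/4867927 = -239829/211649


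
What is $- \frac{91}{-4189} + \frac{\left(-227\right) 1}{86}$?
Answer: $- \frac{943077}{360254} \approx -2.6178$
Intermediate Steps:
$- \frac{91}{-4189} + \frac{\left(-227\right) 1}{86} = \left(-91\right) \left(- \frac{1}{4189}\right) - \frac{227}{86} = \frac{91}{4189} - \frac{227}{86} = - \frac{943077}{360254}$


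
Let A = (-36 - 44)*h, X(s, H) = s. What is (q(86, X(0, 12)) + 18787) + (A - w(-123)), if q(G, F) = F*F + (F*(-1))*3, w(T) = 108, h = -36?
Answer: 21559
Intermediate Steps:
A = 2880 (A = (-36 - 44)*(-36) = -80*(-36) = 2880)
q(G, F) = F**2 - 3*F (q(G, F) = F**2 - F*3 = F**2 - 3*F)
(q(86, X(0, 12)) + 18787) + (A - w(-123)) = (0*(-3 + 0) + 18787) + (2880 - 1*108) = (0*(-3) + 18787) + (2880 - 108) = (0 + 18787) + 2772 = 18787 + 2772 = 21559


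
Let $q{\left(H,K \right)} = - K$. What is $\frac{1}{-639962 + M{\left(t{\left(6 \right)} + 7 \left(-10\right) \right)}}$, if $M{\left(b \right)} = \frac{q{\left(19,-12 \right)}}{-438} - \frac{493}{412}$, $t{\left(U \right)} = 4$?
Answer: $- \frac{30076}{19247533925} \approx -1.5626 \cdot 10^{-6}$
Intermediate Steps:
$M{\left(b \right)} = - \frac{36813}{30076}$ ($M{\left(b \right)} = \frac{\left(-1\right) \left(-12\right)}{-438} - \frac{493}{412} = 12 \left(- \frac{1}{438}\right) - \frac{493}{412} = - \frac{2}{73} - \frac{493}{412} = - \frac{36813}{30076}$)
$\frac{1}{-639962 + M{\left(t{\left(6 \right)} + 7 \left(-10\right) \right)}} = \frac{1}{-639962 - \frac{36813}{30076}} = \frac{1}{- \frac{19247533925}{30076}} = - \frac{30076}{19247533925}$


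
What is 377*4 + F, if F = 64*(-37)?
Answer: -860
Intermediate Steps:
F = -2368
377*4 + F = 377*4 - 2368 = 1508 - 2368 = -860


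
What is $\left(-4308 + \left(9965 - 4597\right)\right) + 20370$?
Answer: $21430$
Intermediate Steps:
$\left(-4308 + \left(9965 - 4597\right)\right) + 20370 = \left(-4308 + 5368\right) + 20370 = 1060 + 20370 = 21430$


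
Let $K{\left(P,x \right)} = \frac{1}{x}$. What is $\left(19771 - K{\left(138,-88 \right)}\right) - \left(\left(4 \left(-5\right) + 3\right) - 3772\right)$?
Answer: $\frac{2073281}{88} \approx 23560.0$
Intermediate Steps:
$\left(19771 - K{\left(138,-88 \right)}\right) - \left(\left(4 \left(-5\right) + 3\right) - 3772\right) = \left(19771 - \frac{1}{-88}\right) - \left(\left(4 \left(-5\right) + 3\right) - 3772\right) = \left(19771 - - \frac{1}{88}\right) - \left(\left(-20 + 3\right) - 3772\right) = \left(19771 + \frac{1}{88}\right) - \left(-17 - 3772\right) = \frac{1739849}{88} - -3789 = \frac{1739849}{88} + 3789 = \frac{2073281}{88}$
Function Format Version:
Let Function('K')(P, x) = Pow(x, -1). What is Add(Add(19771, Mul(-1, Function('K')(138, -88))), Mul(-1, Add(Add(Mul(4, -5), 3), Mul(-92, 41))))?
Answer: Rational(2073281, 88) ≈ 23560.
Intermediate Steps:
Add(Add(19771, Mul(-1, Function('K')(138, -88))), Mul(-1, Add(Add(Mul(4, -5), 3), Mul(-92, 41)))) = Add(Add(19771, Mul(-1, Pow(-88, -1))), Mul(-1, Add(Add(Mul(4, -5), 3), Mul(-92, 41)))) = Add(Add(19771, Mul(-1, Rational(-1, 88))), Mul(-1, Add(Add(-20, 3), -3772))) = Add(Add(19771, Rational(1, 88)), Mul(-1, Add(-17, -3772))) = Add(Rational(1739849, 88), Mul(-1, -3789)) = Add(Rational(1739849, 88), 3789) = Rational(2073281, 88)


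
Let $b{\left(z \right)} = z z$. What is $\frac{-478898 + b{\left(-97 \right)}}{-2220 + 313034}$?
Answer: $- \frac{469489}{310814} \approx -1.5105$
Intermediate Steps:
$b{\left(z \right)} = z^{2}$
$\frac{-478898 + b{\left(-97 \right)}}{-2220 + 313034} = \frac{-478898 + \left(-97\right)^{2}}{-2220 + 313034} = \frac{-478898 + 9409}{310814} = \left(-469489\right) \frac{1}{310814} = - \frac{469489}{310814}$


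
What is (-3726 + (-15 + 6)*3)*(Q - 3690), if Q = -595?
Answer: 16081605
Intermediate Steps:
(-3726 + (-15 + 6)*3)*(Q - 3690) = (-3726 + (-15 + 6)*3)*(-595 - 3690) = (-3726 - 9*3)*(-4285) = (-3726 - 27)*(-4285) = -3753*(-4285) = 16081605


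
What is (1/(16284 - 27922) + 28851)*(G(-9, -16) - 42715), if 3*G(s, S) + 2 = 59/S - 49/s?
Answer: -6195897201186355/5027616 ≈ -1.2324e+9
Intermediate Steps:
G(s, S) = -⅔ - 49/(3*s) + 59/(3*S) (G(s, S) = -⅔ + (59/S - 49/s)/3 = -⅔ + (-49/s + 59/S)/3 = -⅔ + (-49/(3*s) + 59/(3*S)) = -⅔ - 49/(3*s) + 59/(3*S))
(1/(16284 - 27922) + 28851)*(G(-9, -16) - 42715) = (1/(16284 - 27922) + 28851)*((-⅔ - 49/3/(-9) + (59/3)/(-16)) - 42715) = (1/(-11638) + 28851)*((-⅔ - 49/3*(-⅑) + (59/3)*(-1/16)) - 42715) = (-1/11638 + 28851)*((-⅔ + 49/27 - 59/48) - 42715) = 335767937*(-35/432 - 42715)/11638 = (335767937/11638)*(-18452915/432) = -6195897201186355/5027616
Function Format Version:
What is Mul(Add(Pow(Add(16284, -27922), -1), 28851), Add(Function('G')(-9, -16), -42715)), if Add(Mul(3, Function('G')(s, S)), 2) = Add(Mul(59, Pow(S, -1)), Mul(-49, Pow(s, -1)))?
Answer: Rational(-6195897201186355, 5027616) ≈ -1.2324e+9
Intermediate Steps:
Function('G')(s, S) = Add(Rational(-2, 3), Mul(Rational(-49, 3), Pow(s, -1)), Mul(Rational(59, 3), Pow(S, -1))) (Function('G')(s, S) = Add(Rational(-2, 3), Mul(Rational(1, 3), Add(Mul(59, Pow(S, -1)), Mul(-49, Pow(s, -1))))) = Add(Rational(-2, 3), Mul(Rational(1, 3), Add(Mul(-49, Pow(s, -1)), Mul(59, Pow(S, -1))))) = Add(Rational(-2, 3), Add(Mul(Rational(-49, 3), Pow(s, -1)), Mul(Rational(59, 3), Pow(S, -1)))) = Add(Rational(-2, 3), Mul(Rational(-49, 3), Pow(s, -1)), Mul(Rational(59, 3), Pow(S, -1))))
Mul(Add(Pow(Add(16284, -27922), -1), 28851), Add(Function('G')(-9, -16), -42715)) = Mul(Add(Pow(Add(16284, -27922), -1), 28851), Add(Add(Rational(-2, 3), Mul(Rational(-49, 3), Pow(-9, -1)), Mul(Rational(59, 3), Pow(-16, -1))), -42715)) = Mul(Add(Pow(-11638, -1), 28851), Add(Add(Rational(-2, 3), Mul(Rational(-49, 3), Rational(-1, 9)), Mul(Rational(59, 3), Rational(-1, 16))), -42715)) = Mul(Add(Rational(-1, 11638), 28851), Add(Add(Rational(-2, 3), Rational(49, 27), Rational(-59, 48)), -42715)) = Mul(Rational(335767937, 11638), Add(Rational(-35, 432), -42715)) = Mul(Rational(335767937, 11638), Rational(-18452915, 432)) = Rational(-6195897201186355, 5027616)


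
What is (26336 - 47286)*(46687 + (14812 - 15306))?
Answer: -967743350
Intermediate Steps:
(26336 - 47286)*(46687 + (14812 - 15306)) = -20950*(46687 - 494) = -20950*46193 = -967743350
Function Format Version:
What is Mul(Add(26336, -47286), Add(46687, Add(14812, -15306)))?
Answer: -967743350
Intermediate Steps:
Mul(Add(26336, -47286), Add(46687, Add(14812, -15306))) = Mul(-20950, Add(46687, -494)) = Mul(-20950, 46193) = -967743350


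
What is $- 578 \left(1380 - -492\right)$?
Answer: $-1082016$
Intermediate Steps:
$- 578 \left(1380 - -492\right) = - 578 \left(1380 + 492\right) = \left(-578\right) 1872 = -1082016$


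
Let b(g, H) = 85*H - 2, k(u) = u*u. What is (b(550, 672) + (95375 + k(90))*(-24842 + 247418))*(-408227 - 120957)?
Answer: -12187694235826112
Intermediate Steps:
k(u) = u**2
b(g, H) = -2 + 85*H
(b(550, 672) + (95375 + k(90))*(-24842 + 247418))*(-408227 - 120957) = ((-2 + 85*672) + (95375 + 90**2)*(-24842 + 247418))*(-408227 - 120957) = ((-2 + 57120) + (95375 + 8100)*222576)*(-529184) = (57118 + 103475*222576)*(-529184) = (57118 + 23031051600)*(-529184) = 23031108718*(-529184) = -12187694235826112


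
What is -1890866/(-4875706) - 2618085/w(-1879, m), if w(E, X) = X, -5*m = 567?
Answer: 10637689306012/460754217 ≈ 23088.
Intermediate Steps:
m = -567/5 (m = -⅕*567 = -567/5 ≈ -113.40)
-1890866/(-4875706) - 2618085/w(-1879, m) = -1890866/(-4875706) - 2618085/(-567/5) = -1890866*(-1/4875706) - 2618085*(-5/567) = 945433/2437853 + 4363475/189 = 10637689306012/460754217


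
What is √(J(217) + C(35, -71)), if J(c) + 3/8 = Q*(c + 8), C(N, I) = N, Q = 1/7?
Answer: √52346/28 ≈ 8.1712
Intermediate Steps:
Q = ⅐ ≈ 0.14286
J(c) = 43/56 + c/7 (J(c) = -3/8 + (c + 8)/7 = -3/8 + (8 + c)/7 = -3/8 + (8/7 + c/7) = 43/56 + c/7)
√(J(217) + C(35, -71)) = √((43/56 + (⅐)*217) + 35) = √((43/56 + 31) + 35) = √(1779/56 + 35) = √(3739/56) = √52346/28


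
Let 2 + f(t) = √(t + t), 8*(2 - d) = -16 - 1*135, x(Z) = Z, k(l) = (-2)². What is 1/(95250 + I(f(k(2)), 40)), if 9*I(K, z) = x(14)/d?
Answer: 1503/143160862 ≈ 1.0499e-5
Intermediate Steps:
k(l) = 4
d = 167/8 (d = 2 - (-16 - 1*135)/8 = 2 - (-16 - 135)/8 = 2 - ⅛*(-151) = 2 + 151/8 = 167/8 ≈ 20.875)
f(t) = -2 + √2*√t (f(t) = -2 + √(t + t) = -2 + √(2*t) = -2 + √2*√t)
I(K, z) = 112/1503 (I(K, z) = (14/(167/8))/9 = (14*(8/167))/9 = (⅑)*(112/167) = 112/1503)
1/(95250 + I(f(k(2)), 40)) = 1/(95250 + 112/1503) = 1/(143160862/1503) = 1503/143160862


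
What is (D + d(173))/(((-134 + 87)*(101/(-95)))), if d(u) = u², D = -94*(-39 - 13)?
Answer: 3307615/4747 ≈ 696.78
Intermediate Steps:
D = 4888 (D = -94*(-52) = 4888)
(D + d(173))/(((-134 + 87)*(101/(-95)))) = (4888 + 173²)/(((-134 + 87)*(101/(-95)))) = (4888 + 29929)/((-4747*(-1)/95)) = 34817/((-47*(-101/95))) = 34817/(4747/95) = 34817*(95/4747) = 3307615/4747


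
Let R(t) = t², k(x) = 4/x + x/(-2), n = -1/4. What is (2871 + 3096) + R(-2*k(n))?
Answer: 111601/16 ≈ 6975.1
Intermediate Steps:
n = -¼ (n = -1*¼ = -¼ ≈ -0.25000)
k(x) = 4/x - x/2 (k(x) = 4/x + x*(-½) = 4/x - x/2)
(2871 + 3096) + R(-2*k(n)) = (2871 + 3096) + (-2*(4/(-¼) - ½*(-¼)))² = 5967 + (-2*(4*(-4) + ⅛))² = 5967 + (-2*(-16 + ⅛))² = 5967 + (-2*(-127/8))² = 5967 + (127/4)² = 5967 + 16129/16 = 111601/16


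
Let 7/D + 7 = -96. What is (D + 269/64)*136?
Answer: 463403/824 ≈ 562.38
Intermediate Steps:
D = -7/103 (D = 7/(-7 - 96) = 7/(-103) = 7*(-1/103) = -7/103 ≈ -0.067961)
(D + 269/64)*136 = (-7/103 + 269/64)*136 = (27259/6592)*136 = 463403/824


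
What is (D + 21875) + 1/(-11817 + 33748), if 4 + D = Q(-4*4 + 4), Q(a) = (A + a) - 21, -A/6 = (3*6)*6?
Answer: 464717891/21931 ≈ 21190.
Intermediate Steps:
A = -648 (A = -6*3*6*6 = -108*6 = -6*108 = -648)
Q(a) = -669 + a (Q(a) = (-648 + a) - 21 = -669 + a)
D = -685 (D = -4 + (-669 + (-4*4 + 4)) = -4 + (-669 + (-16 + 4)) = -4 + (-669 - 12) = -4 - 681 = -685)
(D + 21875) + 1/(-11817 + 33748) = (-685 + 21875) + 1/(-11817 + 33748) = 21190 + 1/21931 = 464717891/21931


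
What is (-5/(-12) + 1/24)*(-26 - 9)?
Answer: -385/24 ≈ -16.042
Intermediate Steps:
(-5/(-12) + 1/24)*(-26 - 9) = (-5*(-1/12) + 1*(1/24))*(-35) = (5/12 + 1/24)*(-35) = (11/24)*(-35) = -385/24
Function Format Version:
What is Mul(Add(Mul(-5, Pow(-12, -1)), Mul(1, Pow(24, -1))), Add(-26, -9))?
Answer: Rational(-385, 24) ≈ -16.042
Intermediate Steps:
Mul(Add(Mul(-5, Pow(-12, -1)), Mul(1, Pow(24, -1))), Add(-26, -9)) = Mul(Add(Mul(-5, Rational(-1, 12)), Mul(1, Rational(1, 24))), -35) = Mul(Add(Rational(5, 12), Rational(1, 24)), -35) = Mul(Rational(11, 24), -35) = Rational(-385, 24)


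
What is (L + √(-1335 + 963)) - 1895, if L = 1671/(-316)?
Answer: -600491/316 + 2*I*√93 ≈ -1900.3 + 19.287*I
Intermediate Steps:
L = -1671/316 (L = 1671*(-1/316) = -1671/316 ≈ -5.2880)
(L + √(-1335 + 963)) - 1895 = (-1671/316 + √(-1335 + 963)) - 1895 = (-1671/316 + √(-372)) - 1895 = (-1671/316 + 2*I*√93) - 1895 = -600491/316 + 2*I*√93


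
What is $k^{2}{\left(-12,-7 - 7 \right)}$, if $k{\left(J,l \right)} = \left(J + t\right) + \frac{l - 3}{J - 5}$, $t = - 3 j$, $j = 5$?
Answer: $676$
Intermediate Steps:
$t = -15$ ($t = \left(-3\right) 5 = -15$)
$k{\left(J,l \right)} = -15 + J + \frac{-3 + l}{-5 + J}$ ($k{\left(J,l \right)} = \left(J - 15\right) + \frac{l - 3}{J - 5} = \left(-15 + J\right) + \frac{-3 + l}{-5 + J} = -15 + J + \frac{-3 + l}{-5 + J}$)
$k^{2}{\left(-12,-7 - 7 \right)} = \left(\frac{72 - 14 + \left(-12\right)^{2} - -240}{-5 - 12}\right)^{2} = \left(\frac{72 - 14 + 144 + 240}{-17}\right)^{2} = \left(\left(- \frac{1}{17}\right) 442\right)^{2} = \left(-26\right)^{2} = 676$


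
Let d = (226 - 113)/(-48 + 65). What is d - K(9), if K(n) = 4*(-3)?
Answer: 317/17 ≈ 18.647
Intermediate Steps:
K(n) = -12
d = 113/17 ≈ 6.6471
d - K(9) = 113/17 - 1*(-12) = 113/17 + 12 = 317/17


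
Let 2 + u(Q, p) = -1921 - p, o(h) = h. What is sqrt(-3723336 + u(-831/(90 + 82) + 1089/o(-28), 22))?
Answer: I*sqrt(3725281) ≈ 1930.1*I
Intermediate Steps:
u(Q, p) = -1923 - p (u(Q, p) = -2 + (-1921 - p) = -1923 - p)
sqrt(-3723336 + u(-831/(90 + 82) + 1089/o(-28), 22)) = sqrt(-3723336 + (-1923 - 1*22)) = sqrt(-3723336 + (-1923 - 22)) = sqrt(-3723336 - 1945) = sqrt(-3725281) = I*sqrt(3725281)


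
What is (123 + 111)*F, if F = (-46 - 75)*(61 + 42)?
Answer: -2916342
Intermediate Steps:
F = -12463 (F = -121*103 = -12463)
(123 + 111)*F = (123 + 111)*(-12463) = 234*(-12463) = -2916342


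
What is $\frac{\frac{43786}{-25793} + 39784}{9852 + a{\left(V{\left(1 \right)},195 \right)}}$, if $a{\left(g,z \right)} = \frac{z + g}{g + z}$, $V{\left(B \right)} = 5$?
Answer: $\frac{1026104926}{254138429} \approx 4.0376$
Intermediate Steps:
$a{\left(g,z \right)} = 1$ ($a{\left(g,z \right)} = \frac{g + z}{g + z} = 1$)
$\frac{\frac{43786}{-25793} + 39784}{9852 + a{\left(V{\left(1 \right)},195 \right)}} = \frac{\frac{43786}{-25793} + 39784}{9852 + 1} = \frac{43786 \left(- \frac{1}{25793}\right) + 39784}{9853} = \left(- \frac{43786}{25793} + 39784\right) \frac{1}{9853} = \frac{1026104926}{25793} \cdot \frac{1}{9853} = \frac{1026104926}{254138429}$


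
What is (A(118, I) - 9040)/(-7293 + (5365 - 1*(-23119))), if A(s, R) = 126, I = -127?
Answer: -8914/21191 ≈ -0.42065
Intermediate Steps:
(A(118, I) - 9040)/(-7293 + (5365 - 1*(-23119))) = (126 - 9040)/(-7293 + (5365 - 1*(-23119))) = -8914/(-7293 + (5365 + 23119)) = -8914/(-7293 + 28484) = -8914/21191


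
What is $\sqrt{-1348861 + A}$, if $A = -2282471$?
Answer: $2 i \sqrt{907833} \approx 1905.6 i$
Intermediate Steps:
$\sqrt{-1348861 + A} = \sqrt{-1348861 - 2282471} = \sqrt{-3631332} = 2 i \sqrt{907833}$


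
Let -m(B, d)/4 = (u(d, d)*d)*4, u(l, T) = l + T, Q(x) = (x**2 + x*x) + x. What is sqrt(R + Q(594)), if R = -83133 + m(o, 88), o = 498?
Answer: 5*sqrt(15013) ≈ 612.64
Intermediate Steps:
Q(x) = x + 2*x**2 (Q(x) = (x**2 + x**2) + x = 2*x**2 + x = x + 2*x**2)
u(l, T) = T + l
m(B, d) = -32*d**2 (m(B, d) = -4*(d + d)*d*4 = -4*(2*d)*d*4 = -4*2*d**2*4 = -32*d**2)
R = -330941 (R = -83133 - 32*88**2 = -83133 - 32*7744 = -83133 - 247808 = -330941)
sqrt(R + Q(594)) = sqrt(-330941 + 594*(1 + 2*594)) = sqrt(-330941 + 594*(1 + 1188)) = sqrt(-330941 + 594*1189) = sqrt(-330941 + 706266) = sqrt(375325) = 5*sqrt(15013)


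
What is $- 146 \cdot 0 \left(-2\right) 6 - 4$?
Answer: $-4$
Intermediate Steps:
$- 146 \cdot 0 \left(-2\right) 6 - 4 = - 146 \cdot 0 \cdot 6 - 4 = \left(-146\right) 0 - 4 = 0 - 4 = -4$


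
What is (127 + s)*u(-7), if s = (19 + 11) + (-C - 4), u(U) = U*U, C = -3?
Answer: 7644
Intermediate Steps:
u(U) = U²
s = 29 (s = (19 + 11) + (-1*(-3) - 4) = 30 + (3 - 4) = 30 - 1 = 29)
(127 + s)*u(-7) = (127 + 29)*(-7)² = 156*49 = 7644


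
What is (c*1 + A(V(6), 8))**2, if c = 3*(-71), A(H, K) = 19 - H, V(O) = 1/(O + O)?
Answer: 5424241/144 ≈ 37668.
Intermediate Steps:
V(O) = 1/(2*O)
c = -213
(c*1 + A(V(6), 8))**2 = (-213*1 + (19 - 1/(2*6)))**2 = (-213 + (19 - 1/(2*6)))**2 = (-213 + (19 - 1*1/12))**2 = (-213 + (19 - 1/12))**2 = (-213 + 227/12)**2 = (-2329/12)**2 = 5424241/144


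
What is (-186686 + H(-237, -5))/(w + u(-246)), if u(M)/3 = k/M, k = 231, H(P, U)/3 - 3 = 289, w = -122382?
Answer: 3047284/2007111 ≈ 1.5182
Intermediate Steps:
H(P, U) = 876 (H(P, U) = 9 + 3*289 = 9 + 867 = 876)
u(M) = 693/M (u(M) = 3*(231/M) = 693/M)
(-186686 + H(-237, -5))/(w + u(-246)) = (-186686 + 876)/(-122382 + 693/(-246)) = -185810/(-122382 + 693*(-1/246)) = -185810/(-122382 - 231/82) = -185810/(-10035555/82) = -185810*(-82/10035555) = 3047284/2007111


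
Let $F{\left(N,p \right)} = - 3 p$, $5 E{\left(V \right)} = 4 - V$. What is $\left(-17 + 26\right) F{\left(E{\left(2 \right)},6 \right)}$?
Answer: $-162$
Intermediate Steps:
$E{\left(V \right)} = \frac{4}{5} - \frac{V}{5}$ ($E{\left(V \right)} = \frac{4 - V}{5} = \frac{4}{5} - \frac{V}{5}$)
$\left(-17 + 26\right) F{\left(E{\left(2 \right)},6 \right)} = \left(-17 + 26\right) \left(\left(-3\right) 6\right) = 9 \left(-18\right) = -162$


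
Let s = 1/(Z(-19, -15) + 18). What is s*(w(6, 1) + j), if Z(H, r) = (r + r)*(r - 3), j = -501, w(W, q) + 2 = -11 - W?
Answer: -260/279 ≈ -0.93190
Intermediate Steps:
w(W, q) = -13 - W (w(W, q) = -2 + (-11 - W) = -13 - W)
Z(H, r) = 2*r*(-3 + r) (Z(H, r) = (2*r)*(-3 + r) = 2*r*(-3 + r))
s = 1/558 (s = 1/(2*(-15)*(-3 - 15) + 18) = 1/(2*(-15)*(-18) + 18) = 1/(540 + 18) = 1/558 ≈ 0.0017921)
s*(w(6, 1) + j) = ((-13 - 1*6) - 501)/558 = ((-13 - 6) - 501)/558 = (-19 - 501)/558 = (1/558)*(-520) = -260/279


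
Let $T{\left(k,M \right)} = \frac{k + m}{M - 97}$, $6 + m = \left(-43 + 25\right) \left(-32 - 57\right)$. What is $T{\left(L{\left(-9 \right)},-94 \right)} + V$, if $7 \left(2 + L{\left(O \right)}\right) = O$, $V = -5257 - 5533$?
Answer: $- \frac{14437379}{1337} \approx -10798.0$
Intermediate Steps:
$V = -10790$ ($V = -5257 - 5533 = -10790$)
$m = 1596$ ($m = -6 + \left(-43 + 25\right) \left(-32 - 57\right) = -6 - -1602 = -6 + 1602 = 1596$)
$L{\left(O \right)} = -2 + \frac{O}{7}$
$T{\left(k,M \right)} = \frac{1596 + k}{-97 + M}$ ($T{\left(k,M \right)} = \frac{k + 1596}{M - 97} = \frac{1596 + k}{-97 + M}$)
$T{\left(L{\left(-9 \right)},-94 \right)} + V = \frac{1596 + \left(-2 + \frac{1}{7} \left(-9\right)\right)}{-97 - 94} - 10790 = \frac{1596 - \frac{23}{7}}{-191} - 10790 = - \frac{1596 - \frac{23}{7}}{191} - 10790 = \left(- \frac{1}{191}\right) \frac{11149}{7} - 10790 = - \frac{11149}{1337} - 10790 = - \frac{14437379}{1337}$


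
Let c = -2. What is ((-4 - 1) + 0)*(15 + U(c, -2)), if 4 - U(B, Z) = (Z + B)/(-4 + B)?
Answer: -275/3 ≈ -91.667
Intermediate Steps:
U(B, Z) = 4 - (B + Z)/(-4 + B) (U(B, Z) = 4 - (Z + B)/(-4 + B) = 4 - (B + Z)/(-4 + B))
((-4 - 1) + 0)*(15 + U(c, -2)) = ((-4 - 1) + 0)*(15 + (-16 - 1*(-2) + 3*(-2))/(-4 - 2)) = (-5 + 0)*(15 + (-16 + 2 - 6)/(-6)) = -5*(15 - 1/6*(-20)) = -5*(15 + 10/3) = -5*55/3 = -275/3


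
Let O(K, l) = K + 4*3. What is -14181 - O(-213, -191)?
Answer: -13980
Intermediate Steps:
O(K, l) = 12 + K (O(K, l) = K + 12 = 12 + K)
-14181 - O(-213, -191) = -14181 - (12 - 213) = -14181 - 1*(-201) = -14181 + 201 = -13980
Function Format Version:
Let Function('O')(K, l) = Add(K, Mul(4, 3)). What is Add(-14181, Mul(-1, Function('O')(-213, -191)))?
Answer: -13980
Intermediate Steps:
Function('O')(K, l) = Add(12, K) (Function('O')(K, l) = Add(K, 12) = Add(12, K))
Add(-14181, Mul(-1, Function('O')(-213, -191))) = Add(-14181, Mul(-1, Add(12, -213))) = Add(-14181, Mul(-1, -201)) = Add(-14181, 201) = -13980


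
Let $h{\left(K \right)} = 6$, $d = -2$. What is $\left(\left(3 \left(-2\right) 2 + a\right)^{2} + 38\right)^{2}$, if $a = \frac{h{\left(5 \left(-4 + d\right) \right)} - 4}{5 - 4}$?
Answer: $19044$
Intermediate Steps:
$a = 2$ ($a = \frac{6 - 4}{5 - 4} = \frac{2}{1} = 2 \cdot 1 = 2$)
$\left(\left(3 \left(-2\right) 2 + a\right)^{2} + 38\right)^{2} = \left(\left(3 \left(-2\right) 2 + 2\right)^{2} + 38\right)^{2} = \left(\left(\left(-6\right) 2 + 2\right)^{2} + 38\right)^{2} = \left(\left(-12 + 2\right)^{2} + 38\right)^{2} = \left(\left(-10\right)^{2} + 38\right)^{2} = \left(100 + 38\right)^{2} = 138^{2} = 19044$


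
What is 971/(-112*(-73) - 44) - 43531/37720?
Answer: -79341993/76684760 ≈ -1.0347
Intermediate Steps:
971/(-112*(-73) - 44) - 43531/37720 = 971/(8176 - 44) - 43531*1/37720 = 971/8132 - 43531/37720 = -79341993/76684760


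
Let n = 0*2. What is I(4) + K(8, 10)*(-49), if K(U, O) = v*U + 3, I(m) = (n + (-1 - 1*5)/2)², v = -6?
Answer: 2214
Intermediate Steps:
n = 0
I(m) = 9 (I(m) = (0 + (-1 - 1*5)/2)² = (0 + (-1 - 5)*(½))² = (0 - 6*½)² = (0 - 3)² = (-3)² = 9)
K(U, O) = 3 - 6*U (K(U, O) = -6*U + 3 = 3 - 6*U)
I(4) + K(8, 10)*(-49) = 9 + (3 - 6*8)*(-49) = 9 + (3 - 48)*(-49) = 9 - 45*(-49) = 9 + 2205 = 2214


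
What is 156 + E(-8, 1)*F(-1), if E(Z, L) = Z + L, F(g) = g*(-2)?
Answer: 142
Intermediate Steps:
F(g) = -2*g
E(Z, L) = L + Z
156 + E(-8, 1)*F(-1) = 156 + (1 - 8)*(-2*(-1)) = 156 - 7*2 = 156 - 14 = 142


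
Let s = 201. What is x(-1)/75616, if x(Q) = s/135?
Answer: 67/3402720 ≈ 1.9690e-5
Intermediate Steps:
x(Q) = 67/45 (x(Q) = 201/135 = 201*(1/135) = 67/45)
x(-1)/75616 = (67/45)/75616 = (67/45)*(1/75616) = 67/3402720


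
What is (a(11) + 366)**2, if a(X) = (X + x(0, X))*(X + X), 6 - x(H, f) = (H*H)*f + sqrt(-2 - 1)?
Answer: 546148 - 32560*I*sqrt(3) ≈ 5.4615e+5 - 56396.0*I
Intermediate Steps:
x(H, f) = 6 - I*sqrt(3) - f*H**2 (x(H, f) = 6 - ((H*H)*f + sqrt(-2 - 1)) = 6 - (H**2*f + sqrt(-3)) = 6 - (f*H**2 + I*sqrt(3)) = 6 - (I*sqrt(3) + f*H**2) = 6 + (-I*sqrt(3) - f*H**2) = 6 - I*sqrt(3) - f*H**2)
a(X) = 2*X*(6 + X - I*sqrt(3)) (a(X) = (X + (6 - I*sqrt(3) - 1*X*0**2))*(X + X) = (X + (6 - I*sqrt(3) - 1*X*0))*(2*X) = (X + (6 - I*sqrt(3) + 0))*(2*X) = (X + (6 - I*sqrt(3)))*(2*X) = (6 + X - I*sqrt(3))*(2*X) = 2*X*(6 + X - I*sqrt(3)))
(a(11) + 366)**2 = (2*11*(6 + 11 - I*sqrt(3)) + 366)**2 = (2*11*(17 - I*sqrt(3)) + 366)**2 = ((374 - 22*I*sqrt(3)) + 366)**2 = (740 - 22*I*sqrt(3))**2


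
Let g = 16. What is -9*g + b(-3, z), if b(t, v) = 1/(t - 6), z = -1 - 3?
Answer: -1297/9 ≈ -144.11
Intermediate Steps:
z = -4
b(t, v) = 1/(-6 + t)
-9*g + b(-3, z) = -9*16 + 1/(-6 - 3) = -144 + 1/(-9) = -144 - ⅑ = -1297/9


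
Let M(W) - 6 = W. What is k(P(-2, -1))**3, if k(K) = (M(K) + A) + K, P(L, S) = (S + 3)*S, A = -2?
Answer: 0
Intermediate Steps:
P(L, S) = S*(3 + S) (P(L, S) = (3 + S)*S = S*(3 + S))
M(W) = 6 + W
k(K) = 4 + 2*K (k(K) = ((6 + K) - 2) + K = (4 + K) + K = 4 + 2*K)
k(P(-2, -1))**3 = (4 + 2*(-(3 - 1)))**3 = (4 + 2*(-1*2))**3 = (4 + 2*(-2))**3 = (4 - 4)**3 = 0**3 = 0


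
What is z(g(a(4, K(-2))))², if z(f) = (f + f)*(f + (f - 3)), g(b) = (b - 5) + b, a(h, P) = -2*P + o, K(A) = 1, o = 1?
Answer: 56644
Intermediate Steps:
a(h, P) = 1 - 2*P (a(h, P) = -2*P + 1 = 1 - 2*P)
g(b) = -5 + 2*b (g(b) = (-5 + b) + b = -5 + 2*b)
z(f) = 2*f*(-3 + 2*f) (z(f) = (2*f)*(f + (-3 + f)) = (2*f)*(-3 + 2*f) = 2*f*(-3 + 2*f))
z(g(a(4, K(-2))))² = (2*(-5 + 2*(1 - 2*1))*(-3 + 2*(-5 + 2*(1 - 2*1))))² = (2*(-5 + 2*(1 - 2))*(-3 + 2*(-5 + 2*(1 - 2))))² = (2*(-5 + 2*(-1))*(-3 + 2*(-5 + 2*(-1))))² = (2*(-5 - 2)*(-3 + 2*(-5 - 2)))² = (2*(-7)*(-3 + 2*(-7)))² = (2*(-7)*(-3 - 14))² = (2*(-7)*(-17))² = 238² = 56644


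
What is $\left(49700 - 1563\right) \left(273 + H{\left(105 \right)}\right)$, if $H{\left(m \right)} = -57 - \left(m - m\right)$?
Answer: $10397592$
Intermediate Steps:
$H{\left(m \right)} = -57$ ($H{\left(m \right)} = -57 - 0 = -57 + 0 = -57$)
$\left(49700 - 1563\right) \left(273 + H{\left(105 \right)}\right) = \left(49700 - 1563\right) \left(273 - 57\right) = 48137 \cdot 216 = 10397592$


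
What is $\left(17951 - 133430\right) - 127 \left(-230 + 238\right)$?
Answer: $-116495$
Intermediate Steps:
$\left(17951 - 133430\right) - 127 \left(-230 + 238\right) = -115479 - 1016 = -116495$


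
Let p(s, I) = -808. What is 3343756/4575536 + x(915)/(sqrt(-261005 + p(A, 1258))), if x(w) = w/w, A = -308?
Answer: 835939/1143884 - I*sqrt(261813)/261813 ≈ 0.73079 - 0.0019544*I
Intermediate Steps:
x(w) = 1
3343756/4575536 + x(915)/(sqrt(-261005 + p(A, 1258))) = 3343756/4575536 + 1/sqrt(-261005 - 808) = 3343756*(1/4575536) + 1/sqrt(-261813) = 835939/1143884 + 1/(I*sqrt(261813)) = 835939/1143884 + 1*(-I*sqrt(261813)/261813) = 835939/1143884 - I*sqrt(261813)/261813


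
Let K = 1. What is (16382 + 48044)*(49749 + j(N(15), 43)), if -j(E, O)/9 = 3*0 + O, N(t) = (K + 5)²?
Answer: 3180196212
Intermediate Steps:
N(t) = 36 (N(t) = (1 + 5)² = 6² = 36)
j(E, O) = -9*O (j(E, O) = -9*(3*0 + O) = -9*(0 + O) = -9*O)
(16382 + 48044)*(49749 + j(N(15), 43)) = (16382 + 48044)*(49749 - 9*43) = 64426*(49749 - 387) = 64426*49362 = 3180196212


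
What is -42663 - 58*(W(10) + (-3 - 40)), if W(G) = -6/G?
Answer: -200671/5 ≈ -40134.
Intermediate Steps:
-42663 - 58*(W(10) + (-3 - 40)) = -42663 - 58*(-6/10 + (-3 - 40)) = -42663 - 58*(-6*⅒ - 43) = -42663 - 58*(-⅗ - 43) = -42663 - 58*(-218/5) = -42663 + 12644/5 = -200671/5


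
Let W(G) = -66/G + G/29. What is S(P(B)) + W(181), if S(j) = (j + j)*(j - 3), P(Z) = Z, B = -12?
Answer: 1920487/5249 ≈ 365.88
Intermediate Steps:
W(G) = -66/G + G/29 (W(G) = -66/G + G*(1/29) = -66/G + G/29)
S(j) = 2*j*(-3 + j) (S(j) = (2*j)*(-3 + j) = 2*j*(-3 + j))
S(P(B)) + W(181) = 2*(-12)*(-3 - 12) + (-66/181 + (1/29)*181) = 2*(-12)*(-15) + (-66*1/181 + 181/29) = 360 + (-66/181 + 181/29) = 360 + 30847/5249 = 1920487/5249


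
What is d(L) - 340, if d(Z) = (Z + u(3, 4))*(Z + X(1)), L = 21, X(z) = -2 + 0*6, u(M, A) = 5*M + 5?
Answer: 439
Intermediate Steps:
u(M, A) = 5 + 5*M
X(z) = -2 (X(z) = -2 + 0 = -2)
d(Z) = (-2 + Z)*(20 + Z) (d(Z) = (Z + (5 + 5*3))*(Z - 2) = (Z + (5 + 15))*(-2 + Z) = (Z + 20)*(-2 + Z) = (20 + Z)*(-2 + Z) = (-2 + Z)*(20 + Z))
d(L) - 340 = (-40 + 21² + 18*21) - 340 = (-40 + 441 + 378) - 340 = 779 - 340 = 439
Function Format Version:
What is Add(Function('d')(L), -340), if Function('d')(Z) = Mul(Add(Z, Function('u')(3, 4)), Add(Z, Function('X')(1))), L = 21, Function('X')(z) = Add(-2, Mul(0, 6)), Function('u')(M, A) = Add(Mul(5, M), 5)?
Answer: 439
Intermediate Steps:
Function('u')(M, A) = Add(5, Mul(5, M))
Function('X')(z) = -2 (Function('X')(z) = Add(-2, 0) = -2)
Function('d')(Z) = Mul(Add(-2, Z), Add(20, Z)) (Function('d')(Z) = Mul(Add(Z, Add(5, Mul(5, 3))), Add(Z, -2)) = Mul(Add(Z, Add(5, 15)), Add(-2, Z)) = Mul(Add(Z, 20), Add(-2, Z)) = Mul(Add(20, Z), Add(-2, Z)) = Mul(Add(-2, Z), Add(20, Z)))
Add(Function('d')(L), -340) = Add(Add(-40, Pow(21, 2), Mul(18, 21)), -340) = Add(Add(-40, 441, 378), -340) = Add(779, -340) = 439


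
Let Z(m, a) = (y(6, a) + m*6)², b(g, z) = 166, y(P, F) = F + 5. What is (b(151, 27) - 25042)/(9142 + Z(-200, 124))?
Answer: -24876/1156183 ≈ -0.021516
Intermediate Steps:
y(P, F) = 5 + F
Z(m, a) = (5 + a + 6*m)² (Z(m, a) = ((5 + a) + m*6)² = ((5 + a) + 6*m)² = (5 + a + 6*m)²)
(b(151, 27) - 25042)/(9142 + Z(-200, 124)) = (166 - 25042)/(9142 + (5 + 124 + 6*(-200))²) = -24876/(9142 + (5 + 124 - 1200)²) = -24876/(9142 + (-1071)²) = -24876/(9142 + 1147041) = -24876/1156183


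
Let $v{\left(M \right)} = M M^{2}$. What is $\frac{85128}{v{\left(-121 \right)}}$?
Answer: $- \frac{85128}{1771561} \approx -0.048053$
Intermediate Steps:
$v{\left(M \right)} = M^{3}$
$\frac{85128}{v{\left(-121 \right)}} = \frac{85128}{\left(-121\right)^{3}} = \frac{85128}{-1771561} = 85128 \left(- \frac{1}{1771561}\right) = - \frac{85128}{1771561}$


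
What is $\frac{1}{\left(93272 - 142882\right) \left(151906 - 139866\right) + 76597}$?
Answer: $- \frac{1}{597227803} \approx -1.6744 \cdot 10^{-9}$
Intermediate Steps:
$\frac{1}{\left(93272 - 142882\right) \left(151906 - 139866\right) + 76597} = \frac{1}{\left(-49610\right) 12040 + 76597} = \frac{1}{-597304400 + 76597} = \frac{1}{-597227803} = - \frac{1}{597227803}$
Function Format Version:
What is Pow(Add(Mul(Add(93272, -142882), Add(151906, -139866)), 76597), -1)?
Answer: Rational(-1, 597227803) ≈ -1.6744e-9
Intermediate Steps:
Pow(Add(Mul(Add(93272, -142882), Add(151906, -139866)), 76597), -1) = Pow(Add(Mul(-49610, 12040), 76597), -1) = Pow(Add(-597304400, 76597), -1) = Pow(-597227803, -1) = Rational(-1, 597227803)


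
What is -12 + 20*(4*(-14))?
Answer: -1132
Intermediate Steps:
-12 + 20*(4*(-14)) = -12 + 20*(-56) = -12 - 1120 = -1132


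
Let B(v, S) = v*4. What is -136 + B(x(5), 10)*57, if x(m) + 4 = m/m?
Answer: -820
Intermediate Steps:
x(m) = -3 (x(m) = -4 + m/m = -4 + 1 = -3)
B(v, S) = 4*v
-136 + B(x(5), 10)*57 = -136 + (4*(-3))*57 = -136 - 12*57 = -136 - 684 = -820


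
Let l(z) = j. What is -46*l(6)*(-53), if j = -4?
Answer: -9752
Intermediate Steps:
l(z) = -4
-46*l(6)*(-53) = -46*(-4)*(-53) = 184*(-53) = -9752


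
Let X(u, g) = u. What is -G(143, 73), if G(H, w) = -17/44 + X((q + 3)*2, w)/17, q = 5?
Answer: -415/748 ≈ -0.55481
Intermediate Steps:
G(H, w) = 415/748 (G(H, w) = -17/44 + ((5 + 3)*2)/17 = -17*1/44 + (8*2)*(1/17) = -17/44 + 16*(1/17) = -17/44 + 16/17 = 415/748)
-G(143, 73) = -1*415/748 = -415/748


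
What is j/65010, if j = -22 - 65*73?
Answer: -1589/21670 ≈ -0.073327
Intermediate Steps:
j = -4767 (j = -22 - 4745 = -4767)
j/65010 = -4767/65010 = -4767*1/65010 = -1589/21670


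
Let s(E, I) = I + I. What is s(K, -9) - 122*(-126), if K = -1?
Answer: 15354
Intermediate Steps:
s(E, I) = 2*I
s(K, -9) - 122*(-126) = 2*(-9) - 122*(-126) = -18 + 15372 = 15354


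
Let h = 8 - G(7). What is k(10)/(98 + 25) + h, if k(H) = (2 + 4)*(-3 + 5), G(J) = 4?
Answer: 168/41 ≈ 4.0976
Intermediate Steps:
k(H) = 12 (k(H) = 6*2 = 12)
h = 4 (h = 8 - 1*4 = 8 - 4 = 4)
k(10)/(98 + 25) + h = 12/(98 + 25) + 4 = 12/123 + 4 = (1/123)*12 + 4 = 4/41 + 4 = 168/41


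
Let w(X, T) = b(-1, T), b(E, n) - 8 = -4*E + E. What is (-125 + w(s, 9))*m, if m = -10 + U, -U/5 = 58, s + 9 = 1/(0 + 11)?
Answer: 34200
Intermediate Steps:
s = -98/11 (s = -9 + 1/(0 + 11) = -9 + 1/11 = -98/11 ≈ -8.9091)
U = -290 (U = -5*58 = -290)
b(E, n) = 8 - 3*E (b(E, n) = 8 + (-4*E + E) = 8 - 3*E)
w(X, T) = 11 (w(X, T) = 8 - 3*(-1) = 8 + 3 = 11)
m = -300 (m = -10 - 290 = -300)
(-125 + w(s, 9))*m = (-125 + 11)*(-300) = -114*(-300) = 34200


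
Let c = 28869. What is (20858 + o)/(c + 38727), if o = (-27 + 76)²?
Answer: 7753/22532 ≈ 0.34409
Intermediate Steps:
o = 2401 (o = 49² = 2401)
(20858 + o)/(c + 38727) = (20858 + 2401)/(28869 + 38727) = 23259/67596 = 23259*(1/67596) = 7753/22532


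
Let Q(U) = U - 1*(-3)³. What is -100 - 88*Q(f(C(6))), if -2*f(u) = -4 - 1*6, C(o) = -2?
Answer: -2916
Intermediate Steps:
f(u) = 5 (f(u) = -(-4 - 1*6)/2 = -(-4 - 6)/2 = -½*(-10) = 5)
Q(U) = 27 + U (Q(U) = U - 1*(-27) = U + 27 = 27 + U)
-100 - 88*Q(f(C(6))) = -100 - 88*(27 + 5) = -100 - 88*32 = -100 - 2816 = -2916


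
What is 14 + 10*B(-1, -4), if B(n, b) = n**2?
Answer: 24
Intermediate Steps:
14 + 10*B(-1, -4) = 14 + 10*(-1)**2 = 14 + 10*1 = 14 + 10 = 24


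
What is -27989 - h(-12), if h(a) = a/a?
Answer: -27990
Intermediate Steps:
h(a) = 1
-27989 - h(-12) = -27989 - 1*1 = -27989 - 1 = -27990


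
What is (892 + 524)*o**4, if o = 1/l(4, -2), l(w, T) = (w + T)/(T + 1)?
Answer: 177/2 ≈ 88.500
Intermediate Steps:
l(w, T) = (T + w)/(1 + T)
o = -1/2 (o = 1/((-2 + 4)/(1 - 2)) = 1/(2/(-1)) = 1/(-1*2) = 1/(-2) = -1/2 ≈ -0.50000)
(892 + 524)*o**4 = (892 + 524)*(-1/2)**4 = 1416*(1/16) = 177/2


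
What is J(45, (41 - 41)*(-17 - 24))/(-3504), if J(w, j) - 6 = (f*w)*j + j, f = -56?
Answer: -1/584 ≈ -0.0017123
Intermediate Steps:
J(w, j) = 6 + j - 56*j*w (J(w, j) = 6 + ((-56*w)*j + j) = 6 + (-56*j*w + j) = 6 + (j - 56*j*w) = 6 + j - 56*j*w)
J(45, (41 - 41)*(-17 - 24))/(-3504) = (6 + (41 - 41)*(-17 - 24) - 56*(41 - 41)*(-17 - 24)*45)/(-3504) = (6 + 0*(-41) - 56*0*(-41)*45)*(-1/3504) = (6 + 0 - 56*0*45)*(-1/3504) = (6 + 0 + 0)*(-1/3504) = 6*(-1/3504) = -1/584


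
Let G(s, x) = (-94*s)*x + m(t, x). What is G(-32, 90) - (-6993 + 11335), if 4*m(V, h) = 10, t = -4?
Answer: 532761/2 ≈ 2.6638e+5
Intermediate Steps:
m(V, h) = 5/2 (m(V, h) = (¼)*10 = 5/2)
G(s, x) = 5/2 - 94*s*x (G(s, x) = (-94*s)*x + 5/2 = -94*s*x + 5/2 = 5/2 - 94*s*x)
G(-32, 90) - (-6993 + 11335) = (5/2 - 94*(-32)*90) - (-6993 + 11335) = (5/2 + 270720) - 1*4342 = 541445/2 - 4342 = 532761/2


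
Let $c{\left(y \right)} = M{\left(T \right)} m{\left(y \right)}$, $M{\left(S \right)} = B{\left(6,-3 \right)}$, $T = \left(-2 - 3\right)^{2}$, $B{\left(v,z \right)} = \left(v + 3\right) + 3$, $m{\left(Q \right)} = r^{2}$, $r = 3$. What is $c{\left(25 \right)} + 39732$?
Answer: $39840$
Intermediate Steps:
$m{\left(Q \right)} = 9$ ($m{\left(Q \right)} = 3^{2} = 9$)
$B{\left(v,z \right)} = 6 + v$ ($B{\left(v,z \right)} = \left(3 + v\right) + 3 = 6 + v$)
$T = 25$ ($T = \left(-5\right)^{2} = 25$)
$M{\left(S \right)} = 12$ ($M{\left(S \right)} = 6 + 6 = 12$)
$c{\left(y \right)} = 108$ ($c{\left(y \right)} = 12 \cdot 9 = 108$)
$c{\left(25 \right)} + 39732 = 108 + 39732 = 39840$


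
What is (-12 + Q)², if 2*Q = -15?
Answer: 1521/4 ≈ 380.25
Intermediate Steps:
Q = -15/2 (Q = (½)*(-15) = -15/2 ≈ -7.5000)
(-12 + Q)² = (-12 - 15/2)² = (-39/2)² = 1521/4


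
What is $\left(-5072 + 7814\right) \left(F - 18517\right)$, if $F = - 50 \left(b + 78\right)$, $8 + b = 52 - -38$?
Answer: $-72709614$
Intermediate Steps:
$b = 82$ ($b = -8 + \left(52 - -38\right) = -8 + \left(52 + 38\right) = -8 + 90 = 82$)
$F = -8000$ ($F = - 50 \left(82 + 78\right) = \left(-50\right) 160 = -8000$)
$\left(-5072 + 7814\right) \left(F - 18517\right) = \left(-5072 + 7814\right) \left(-8000 - 18517\right) = 2742 \left(-26517\right) = -72709614$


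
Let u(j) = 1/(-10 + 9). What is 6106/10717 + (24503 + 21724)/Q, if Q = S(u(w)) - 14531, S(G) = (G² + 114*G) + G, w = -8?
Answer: -405992389/156950465 ≈ -2.5868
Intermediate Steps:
u(j) = -1 (u(j) = 1/(-1) = -1)
S(G) = G² + 115*G
Q = -14645 (Q = -(115 - 1) - 14531 = -1*114 - 14531 = -114 - 14531 = -14645)
6106/10717 + (24503 + 21724)/Q = 6106/10717 + (24503 + 21724)/(-14645) = 6106*(1/10717) + 46227*(-1/14645) = 6106/10717 - 46227/14645 = -405992389/156950465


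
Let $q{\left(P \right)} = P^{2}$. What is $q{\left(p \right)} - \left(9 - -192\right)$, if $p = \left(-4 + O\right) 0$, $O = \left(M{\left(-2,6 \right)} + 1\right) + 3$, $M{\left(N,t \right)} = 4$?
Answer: $-201$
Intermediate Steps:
$O = 8$ ($O = \left(4 + 1\right) + 3 = 5 + 3 = 8$)
$p = 0$ ($p = \left(-4 + 8\right) 0 = 4 \cdot 0 = 0$)
$q{\left(p \right)} - \left(9 - -192\right) = 0^{2} - \left(9 - -192\right) = 0 - \left(9 + 192\right) = 0 - 201 = -201$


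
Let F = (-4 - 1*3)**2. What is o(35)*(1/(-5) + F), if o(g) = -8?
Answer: -1952/5 ≈ -390.40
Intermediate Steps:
F = 49 (F = (-4 - 3)**2 = (-7)**2 = 49)
o(35)*(1/(-5) + F) = -8*(1/(-5) + 49) = -8*(1*(-1/5) + 49) = -8*(-1/5 + 49) = -8*244/5 = -1952/5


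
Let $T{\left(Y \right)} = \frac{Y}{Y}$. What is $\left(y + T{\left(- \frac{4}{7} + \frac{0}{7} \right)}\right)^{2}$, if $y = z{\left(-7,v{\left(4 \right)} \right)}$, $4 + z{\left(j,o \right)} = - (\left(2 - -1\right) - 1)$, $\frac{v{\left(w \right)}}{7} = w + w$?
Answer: $25$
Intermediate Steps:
$v{\left(w \right)} = 14 w$ ($v{\left(w \right)} = 7 \left(w + w\right) = 7 \cdot 2 w = 14 w$)
$T{\left(Y \right)} = 1$
$z{\left(j,o \right)} = -6$ ($z{\left(j,o \right)} = -4 - \left(\left(2 - -1\right) - 1\right) = -4 - \left(\left(2 + 1\right) - 1\right) = -4 - \left(3 - 1\right) = -4 - 2 = -6$)
$y = -6$
$\left(y + T{\left(- \frac{4}{7} + \frac{0}{7} \right)}\right)^{2} = \left(-6 + 1\right)^{2} = \left(-5\right)^{2} = 25$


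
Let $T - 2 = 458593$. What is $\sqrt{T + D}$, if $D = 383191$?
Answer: $\sqrt{841786} \approx 917.49$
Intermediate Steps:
$T = 458595$ ($T = 2 + 458593 = 458595$)
$\sqrt{T + D} = \sqrt{458595 + 383191} = \sqrt{841786}$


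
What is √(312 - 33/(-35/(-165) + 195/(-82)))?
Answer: √11240987730/5861 ≈ 18.090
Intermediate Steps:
√(312 - 33/(-35/(-165) + 195/(-82))) = √(312 - 33/(-35*(-1/165) + 195*(-1/82))) = √(312 - 33/(7/33 - 195/82)) = √(312 - 33/(-5861/2706)) = √(312 - 33*(-2706/5861)) = √(312 + 89298/5861) = √(1917930/5861) = √11240987730/5861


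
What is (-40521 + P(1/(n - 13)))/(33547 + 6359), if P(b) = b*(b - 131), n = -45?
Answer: -5048335/4971992 ≈ -1.0154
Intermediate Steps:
P(b) = b*(-131 + b)
(-40521 + P(1/(n - 13)))/(33547 + 6359) = (-40521 + (-131 + 1/(-45 - 13))/(-45 - 13))/(33547 + 6359) = (-40521 + (-131 + 1/(-58))/(-58))/39906 = (-40521 - (-131 - 1/58)/58)*(1/39906) = (-40521 - 1/58*(-7599/58))*(1/39906) = (-40521 + 7599/3364)*(1/39906) = -136305045/3364*1/39906 = -5048335/4971992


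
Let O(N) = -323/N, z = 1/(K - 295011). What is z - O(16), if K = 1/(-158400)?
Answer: 15093704261123/747675878416 ≈ 20.188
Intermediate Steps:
K = -1/158400 ≈ -6.3131e-6
z = -158400/46729742401 (z = 1/(-1/158400 - 295011) = 1/(-46729742401/158400) = -158400/46729742401 ≈ -3.3897e-6)
z - O(16) = -158400/46729742401 - (-323)/16 = -158400/46729742401 - 1*(-323/16) = -158400/46729742401 + 323/16 = 15093704261123/747675878416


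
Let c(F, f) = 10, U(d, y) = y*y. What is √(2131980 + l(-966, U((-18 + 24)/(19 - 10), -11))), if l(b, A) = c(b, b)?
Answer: 7*√43510 ≈ 1460.1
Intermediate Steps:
U(d, y) = y²
l(b, A) = 10
√(2131980 + l(-966, U((-18 + 24)/(19 - 10), -11))) = √(2131980 + 10) = √2131990 = 7*√43510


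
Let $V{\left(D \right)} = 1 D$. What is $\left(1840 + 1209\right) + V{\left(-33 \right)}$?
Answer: $3016$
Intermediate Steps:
$V{\left(D \right)} = D$
$\left(1840 + 1209\right) + V{\left(-33 \right)} = \left(1840 + 1209\right) - 33 = 3049 - 33 = 3016$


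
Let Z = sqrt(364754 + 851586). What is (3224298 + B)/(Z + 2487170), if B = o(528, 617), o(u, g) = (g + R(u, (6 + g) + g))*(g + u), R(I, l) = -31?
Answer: 242204842789/154650334814 - 973817*sqrt(304085)/773251674070 ≈ 1.5655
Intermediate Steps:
o(u, g) = (-31 + g)*(g + u) (o(u, g) = (g - 31)*(g + u) = (-31 + g)*(g + u))
B = 670970 (B = 617**2 - 31*617 - 31*528 + 617*528 = 380689 - 19127 - 16368 + 325776 = 670970)
Z = 2*sqrt(304085) (Z = sqrt(1216340) = 2*sqrt(304085) ≈ 1102.9)
(3224298 + B)/(Z + 2487170) = (3224298 + 670970)/(2*sqrt(304085) + 2487170) = 3895268/(2487170 + 2*sqrt(304085))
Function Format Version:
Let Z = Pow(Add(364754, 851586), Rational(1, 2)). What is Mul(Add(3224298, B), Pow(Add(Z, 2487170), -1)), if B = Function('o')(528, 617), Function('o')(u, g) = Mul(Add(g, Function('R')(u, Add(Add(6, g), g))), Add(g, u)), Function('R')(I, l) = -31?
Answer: Add(Rational(242204842789, 154650334814), Mul(Rational(-973817, 773251674070), Pow(304085, Rational(1, 2)))) ≈ 1.5655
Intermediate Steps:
Function('o')(u, g) = Mul(Add(-31, g), Add(g, u)) (Function('o')(u, g) = Mul(Add(g, -31), Add(g, u)) = Mul(Add(-31, g), Add(g, u)))
B = 670970 (B = Add(Pow(617, 2), Mul(-31, 617), Mul(-31, 528), Mul(617, 528)) = Add(380689, -19127, -16368, 325776) = 670970)
Z = Mul(2, Pow(304085, Rational(1, 2))) (Z = Pow(1216340, Rational(1, 2)) = Mul(2, Pow(304085, Rational(1, 2))) ≈ 1102.9)
Mul(Add(3224298, B), Pow(Add(Z, 2487170), -1)) = Mul(Add(3224298, 670970), Pow(Add(Mul(2, Pow(304085, Rational(1, 2))), 2487170), -1)) = Mul(3895268, Pow(Add(2487170, Mul(2, Pow(304085, Rational(1, 2)))), -1))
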